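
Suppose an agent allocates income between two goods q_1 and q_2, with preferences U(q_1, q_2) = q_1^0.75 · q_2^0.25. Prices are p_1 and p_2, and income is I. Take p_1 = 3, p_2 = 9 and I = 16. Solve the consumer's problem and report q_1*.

MU_q_1/MU_q_2 = (0.75·q_2)/(0.25·q_1); tangency sets this equal to p_1/p_2.
So 0.75·p_2·q_2 = 0.25·p_1·q_1; combined with the budget, a share 0.75 of income goes to q_1.
Demand: q_1*(p_1,p_2,I) = 0.75·I/p_1 and q_2* = 0.25·I/p_2.
At p_1=3, p_2=9, I=16: q_1* = 0.75·16/3 = 4.

q_1* = 4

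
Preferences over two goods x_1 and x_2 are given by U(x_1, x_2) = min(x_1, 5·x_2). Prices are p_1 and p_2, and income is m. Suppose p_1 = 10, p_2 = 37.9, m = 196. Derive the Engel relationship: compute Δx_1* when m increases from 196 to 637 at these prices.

Demand: x_1*(p_1,p_2,m) = 5·m/(5·p_1 + p_2), x_2* = m/(5·p_1 + p_2).
Here 5·10 + 37.9 = 87.9, giving x_1* = 11.149.
At m' = 637: x_1* = 36.2344. Change: 36.2344 − 11.149 = 25.0853.

Δx_1* = 25.0853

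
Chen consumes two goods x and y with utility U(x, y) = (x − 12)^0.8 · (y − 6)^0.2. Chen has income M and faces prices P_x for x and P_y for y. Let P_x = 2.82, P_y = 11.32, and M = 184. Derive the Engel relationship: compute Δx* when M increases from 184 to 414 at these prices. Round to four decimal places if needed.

Let x' = x−12, y' = y−6. MRS = 4·y'/x' = P_x/P_y.
After buying the subsistence bundle (12, 6), a share 0.8 of the remaining income goes to x: x* = 12 + 0.8·(M − 12P_x − 6P_y)/P_x.
Discretionary income = 184 − 12·2.82 − 6·11.32 = 82.24; x* = 12 + 0.8·82.24/2.82 = 35.3305.
At M' = 414: x* = 100.5787. Change: 100.5787 − 35.3305 = 65.2482.

Δx* = 65.2482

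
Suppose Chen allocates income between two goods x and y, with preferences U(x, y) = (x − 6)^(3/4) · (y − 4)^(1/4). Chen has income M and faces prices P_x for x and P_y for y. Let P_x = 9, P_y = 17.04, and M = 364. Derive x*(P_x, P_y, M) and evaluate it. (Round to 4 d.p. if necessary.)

x* = 26.1533

This is Cobb-Douglas in (x−6, y−4): tangency gives 0.75·P_y·(y−4) = 0.25·P_x·(x−6).
Substituting into the budget: x* = 6 + 0.75·(M − 6·P_x − 4·P_y)/P_x, and y* = 4 + 0.25·(…)/P_y.
Discretionary income = 364 − 6·9 − 4·17.04 = 241.84; x* = 6 + 0.75·241.84/9 = 26.1533.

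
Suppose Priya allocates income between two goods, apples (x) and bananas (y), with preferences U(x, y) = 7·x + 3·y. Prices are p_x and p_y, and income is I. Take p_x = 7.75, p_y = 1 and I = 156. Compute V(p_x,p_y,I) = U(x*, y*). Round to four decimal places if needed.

Linear utility — the consumer picks whichever good has higher MU/price: 7/7.75 = 0.9032 vs 3/1 = 3.
y gives more utility per dollar, so spend all income on y: y* = I/p_y, x* = 0.
Numerically: x* = 0, y* = 156.
Utility at the optimum: U(0, 156) = 468.

V = 468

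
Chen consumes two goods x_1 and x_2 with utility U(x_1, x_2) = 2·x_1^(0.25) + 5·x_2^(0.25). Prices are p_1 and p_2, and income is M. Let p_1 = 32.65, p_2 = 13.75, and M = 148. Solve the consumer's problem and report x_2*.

Substitute x_2 = (x_2/x_1)·x_1 into the budget: x_1* = M/(p_1 + p_2·(x_2/x_1)).
Numerically x_2/x_1 = 10.748817, so x_1* = 148/(32.65 + 13.75·10.748817) = 0.8202 and x_2* = 10.748817·0.8202 = 8.8161.

x_2* = 8.8161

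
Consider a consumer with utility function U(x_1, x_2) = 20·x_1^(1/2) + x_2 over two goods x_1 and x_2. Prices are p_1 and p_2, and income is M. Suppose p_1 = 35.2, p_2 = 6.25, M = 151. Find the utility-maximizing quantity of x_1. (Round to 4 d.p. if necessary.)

Set MRS = p_1/p_2: 10·x_1^(−1/2) = p_1/p_2.
Thus x_1* = (10·p_2/p_1)² — independent of M — with the rest of income spent on x_2.
Plugging in: x_1* = (10·6.25/35.2)² = 3.1526.

x_1* = 3.1526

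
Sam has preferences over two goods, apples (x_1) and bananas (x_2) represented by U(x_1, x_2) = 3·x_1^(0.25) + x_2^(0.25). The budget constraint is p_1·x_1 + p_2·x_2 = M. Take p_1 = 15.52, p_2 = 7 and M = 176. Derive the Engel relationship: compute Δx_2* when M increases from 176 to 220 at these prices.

Numerically x_2/x_1 = 0.668185, so x_1* = 176/(15.52 + 7·0.668185) = 8.714 and x_2* = 0.668185·8.714 = 5.8226.
At M' = 220: x_2* = 7.2782. Change: 7.2782 − 5.8226 = 1.4556.

Δx_2* = 1.4556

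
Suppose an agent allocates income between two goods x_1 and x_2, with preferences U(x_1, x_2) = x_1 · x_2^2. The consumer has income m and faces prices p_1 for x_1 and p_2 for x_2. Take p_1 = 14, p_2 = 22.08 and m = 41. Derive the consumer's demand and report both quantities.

The MRS is (1/2)·x_2/x_1. Set MRS = p_1/p_2.
Rearranging, p_2·x_2 = 2·p_1·x_1. Substituting into the budget gives p_1·x_1·(1 + 2) = m.
Demand: x_1*(p_1,p_2,m) = 1/3·m/p_1 and x_2* = 2/3·m/p_2.
At p_1=14, p_2=22.08, m=41: x_1* = 1/3·41/14 = 0.9762, x_2* = 1.2379.

x_1* = 0.9762, x_2* = 1.2379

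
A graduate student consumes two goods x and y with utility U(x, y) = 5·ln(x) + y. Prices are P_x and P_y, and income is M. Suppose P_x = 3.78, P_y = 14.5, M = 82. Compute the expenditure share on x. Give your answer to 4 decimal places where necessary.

share on x = 0.8841

MU_x = 5/x, MU_y = 1. Tangency: 5/x = P_x/P_y.
So x*(P_x,P_y) = 5·P_y/P_x, independent of income; and y* = (M − 5·P_y)/P_y.
At the given prices: x* = 5·14.5/3.78 = 19.1799, and y* = 0.6552.
Expenditure on x: 3.78·19.1799 = 72.5; share = 0.8841.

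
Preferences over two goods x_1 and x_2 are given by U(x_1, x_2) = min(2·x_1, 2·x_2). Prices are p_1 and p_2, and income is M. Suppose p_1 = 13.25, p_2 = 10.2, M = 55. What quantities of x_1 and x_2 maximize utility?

x_1* = 2.3454, x_2* = 2.3454

With perfect complements, no substitution: consume in ratio x_1:x_2 = 2:2.
Budget: p_1·x_1 + p_2·x_1 = M, so (2·p_1 + 2·p_2)·x_1 = 2·M.
Demand: x_1*(p_1,p_2,M) = 2·M/(2·p_1 + 2·p_2), x_2* = 2·M/(2·p_1 + 2·p_2).
Here 2·13.25 + 2·10.2 = 46.9, giving x_1* = 2.3454 and x_2* = 2.3454.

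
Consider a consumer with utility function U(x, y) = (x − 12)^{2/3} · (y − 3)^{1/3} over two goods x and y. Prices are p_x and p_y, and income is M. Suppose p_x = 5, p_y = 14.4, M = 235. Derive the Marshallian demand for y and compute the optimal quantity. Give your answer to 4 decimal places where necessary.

Substituting into the budget: x* = 12 + 2/3·(M − 12·p_x − 3·p_y)/p_x, and y* = 3 + 1/3·(…)/p_y.
Discretionary income = 235 − 12·5 − 3·14.4 = 131.8; y* = 3 + 1/3·131.8/14.4 = 6.0509.

y* = 6.0509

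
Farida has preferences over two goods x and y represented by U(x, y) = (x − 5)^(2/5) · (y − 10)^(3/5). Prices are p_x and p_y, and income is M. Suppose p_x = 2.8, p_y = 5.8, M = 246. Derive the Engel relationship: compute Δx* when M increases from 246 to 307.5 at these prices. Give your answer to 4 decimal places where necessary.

This is Cobb-Douglas in (x−5, y−10): tangency gives 0.4·p_y·(y−10) = 0.6·p_x·(x−5).
Substituting into the budget: x* = 5 + 0.4·(M − 5·p_x − 10·p_y)/p_x, and y* = 10 + 0.6·(…)/p_y.
Discretionary income = 246 − 5·2.8 − 10·5.8 = 174; x* = 5 + 0.4·174/2.8 = 29.8571.
At M' = 307.5: x* = 38.6429. Change: 38.6429 − 29.8571 = 8.7857.

Δx* = 8.7857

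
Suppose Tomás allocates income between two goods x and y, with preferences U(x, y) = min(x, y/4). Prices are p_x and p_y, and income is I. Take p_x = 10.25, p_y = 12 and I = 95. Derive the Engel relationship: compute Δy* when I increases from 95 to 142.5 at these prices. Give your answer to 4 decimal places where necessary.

With perfect complements, no substitution: consume in ratio x:y = 1:4.
Budget: p_x·x + p_y·4·x = I, so (p_x + 4·p_y)·x = I.
Demand: x*(p_x,p_y,I) = I/(p_x + 4·p_y), y* = 4·I/(p_x + 4·p_y).
Here 10.25 + 4·12 = 58.25, giving y* = 6.5236.
At I' = 142.5: y* = 9.7854. Change: 9.7854 − 6.5236 = 3.2618.

Δy* = 3.2618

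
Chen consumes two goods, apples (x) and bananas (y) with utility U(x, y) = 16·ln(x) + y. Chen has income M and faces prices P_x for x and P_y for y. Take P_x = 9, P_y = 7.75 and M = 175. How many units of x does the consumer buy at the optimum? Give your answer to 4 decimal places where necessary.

x* = 13.7778

Set MRS = P_x/P_y: (16/x)/1 = P_x/P_y.
So x*(P_x,P_y) = 16·P_y/P_x, independent of income; and y* = (M − 16·P_y)/P_y.
At the given prices: x* = 16·7.75/9 = 13.7778.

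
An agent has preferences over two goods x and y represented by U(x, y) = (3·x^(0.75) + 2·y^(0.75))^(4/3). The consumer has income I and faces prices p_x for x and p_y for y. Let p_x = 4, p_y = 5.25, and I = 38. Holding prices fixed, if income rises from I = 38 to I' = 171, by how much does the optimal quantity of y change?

MU_x ∝ 3·x^(-0.25), MU_y ∝ 2·y^(-0.25), so MRS = (3/2)·(y/x)^(0.25) = p_x/p_y.
Hence y/x = ((2/3)·p_x/p_y)^(1/(0.25)), i.e. raised to the 4 power.
Substitute y = (y/x)·x into the budget: x* = I/(p_x + p_y·(y/x)).
Numerically y/x = 0.066564, so x* = 38/(4 + 5.25·0.066564) = 8.7367 and y* = 0.066564·8.7367 = 0.5815.
At I' = 171: y* = 2.617. Change: 2.617 − 0.5815 = 2.0354.

Δy* = 2.0354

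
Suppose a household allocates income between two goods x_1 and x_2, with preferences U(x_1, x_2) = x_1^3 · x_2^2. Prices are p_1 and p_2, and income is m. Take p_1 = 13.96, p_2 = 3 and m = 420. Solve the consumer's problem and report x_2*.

x_2* = 56

Tangency: MRS = (3/2)·x_2/x_1 = p_1/p_2.
So 3·p_2·x_2 = 2·p_1·x_1; combined with the budget, a share 0.6 of income goes to x_1.
Demand: x_1*(p_1,p_2,m) = 0.6·m/p_1 and x_2* = 0.4·m/p_2.
At p_1=13.96, p_2=3, m=420: x_2* = 0.4·420/3 = 56.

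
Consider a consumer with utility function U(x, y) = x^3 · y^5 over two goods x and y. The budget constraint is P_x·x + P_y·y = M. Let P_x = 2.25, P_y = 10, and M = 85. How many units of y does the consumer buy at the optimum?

The MRS is (3/5)·y/x. Set MRS = P_x/P_y.
So 3·P_y·y = 5·P_x·x; combined with the budget, a share 0.375 of income goes to x.
Demand: x*(P_x,P_y,M) = 0.375·M/P_x and y* = 0.625·M/P_y.
At P_x=2.25, P_y=10, M=85: y* = 0.625·85/10 = 5.3125.

y* = 5.3125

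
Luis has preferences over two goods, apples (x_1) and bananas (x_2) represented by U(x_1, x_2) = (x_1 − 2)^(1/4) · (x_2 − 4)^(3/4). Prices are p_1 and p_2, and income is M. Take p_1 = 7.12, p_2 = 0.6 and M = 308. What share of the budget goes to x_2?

This is Cobb-Douglas in (x_1−2, x_2−4): tangency gives 0.25·p_2·(x_2−4) = 0.75·p_1·(x_1−2).
Substituting into the budget: x_1* = 2 + 0.25·(M − 2·p_1 − 4·p_2)/p_1, and x_2* = 4 + 0.75·(…)/p_2.
Discretionary income = 308 − 2·7.12 − 4·0.6 = 291.36; x_1* = 2 + 0.25·291.36/7.12 = 12.2303; x_2* = 4 + 0.75·291.36/0.6 = 368.2.
Expenditure on x_2: 0.6·368.2 = 220.92; share = 0.7173.

share on x_2 = 0.7173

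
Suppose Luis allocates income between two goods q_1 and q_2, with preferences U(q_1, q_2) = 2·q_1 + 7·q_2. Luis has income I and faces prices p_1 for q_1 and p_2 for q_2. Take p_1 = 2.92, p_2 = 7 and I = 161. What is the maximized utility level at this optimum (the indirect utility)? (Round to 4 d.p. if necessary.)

V = 161

Linear utility — the consumer picks whichever good has higher MU/price: 2/2.92 = 0.6849 vs 7/7 = 1.
q_2 gives more utility per dollar, so spend all income on q_2: q_2* = I/p_2, q_1* = 0.
Numerically: q_1* = 0, q_2* = 23.
Utility at the optimum: U(0, 23) = 161.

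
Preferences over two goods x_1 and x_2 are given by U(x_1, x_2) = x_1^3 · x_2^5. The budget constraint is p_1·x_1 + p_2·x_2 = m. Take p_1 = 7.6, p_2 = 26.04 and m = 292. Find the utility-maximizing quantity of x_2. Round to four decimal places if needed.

x_2* = 7.0084

The MRS is (3/5)·x_2/x_1. Set MRS = p_1/p_2.
Rearranging, p_2·x_2 = (5/3)·p_1·x_1. Substituting into the budget gives p_1·x_1·(1 + (5/3)) = m.
Demand: x_1*(p_1,p_2,m) = 0.375·m/p_1 and x_2* = 0.625·m/p_2.
At p_1=7.6, p_2=26.04, m=292: x_2* = 0.625·292/26.04 = 7.0084.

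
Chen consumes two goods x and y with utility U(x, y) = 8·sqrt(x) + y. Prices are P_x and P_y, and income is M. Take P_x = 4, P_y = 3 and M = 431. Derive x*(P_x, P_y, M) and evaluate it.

Plugging in: x* = (4·3/4)² = 9.

x* = 9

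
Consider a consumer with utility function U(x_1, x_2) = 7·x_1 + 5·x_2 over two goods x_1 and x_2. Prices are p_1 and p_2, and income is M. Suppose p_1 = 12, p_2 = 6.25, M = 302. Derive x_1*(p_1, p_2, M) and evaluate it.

Perfect substitutes: compare marginal utility per dollar. 7/p_1 vs 5/p_2 → 0.5833 vs 0.8.
x_2 gives more utility per dollar, so spend all income on x_2: x_2* = M/p_2, x_1* = 0.
Numerically: x_1* = 0, x_2* = 48.32.

x_1* = 0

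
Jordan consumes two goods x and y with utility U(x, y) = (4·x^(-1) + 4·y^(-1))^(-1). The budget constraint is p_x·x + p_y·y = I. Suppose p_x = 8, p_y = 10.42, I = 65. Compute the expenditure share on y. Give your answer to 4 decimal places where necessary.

share on y = 0.533

MU_x ∝ 4·x^(-2), MU_y ∝ 4·y^(-2), so MRS = (y/x)^(2) = p_x/p_y.
Hence y/x = (p_x/p_y)^(1/(2)), i.e. raised to the 0.5 power.
Substitute y = (y/x)·x into the budget: x* = I/(p_x + p_y·(y/x)).
Numerically y/x = 0.876216, so x* = 65/(8 + 10.42·0.876216) = 3.7945 and y* = 0.876216·3.7945 = 3.3248.
Expenditure on y: 10.42·3.3248 = 34.6442; share = 0.533.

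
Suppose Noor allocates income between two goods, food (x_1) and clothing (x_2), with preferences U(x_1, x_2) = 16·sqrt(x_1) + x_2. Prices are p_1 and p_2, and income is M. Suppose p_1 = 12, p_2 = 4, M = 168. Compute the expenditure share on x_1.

share on x_1 = 0.5079

MU_x_1 = 8/√x_1, MU_x_2 = 1. Tangency: 8/√x_1 = p_1/p_2.
Thus x_1* = (8·p_2/p_1)² — independent of M — with the rest of income spent on x_2.
Plugging in: x_1* = (8·4/12)² = 7.1111, x_2* = 20.6667.
Expenditure on x_1: 12·7.1111 = 85.3333; share = 0.5079.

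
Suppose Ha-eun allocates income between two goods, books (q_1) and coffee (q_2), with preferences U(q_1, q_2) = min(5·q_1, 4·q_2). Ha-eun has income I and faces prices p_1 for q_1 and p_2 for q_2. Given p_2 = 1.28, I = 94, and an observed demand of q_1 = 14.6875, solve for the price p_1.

p_1 = 4.8

Leontief preferences: the optimum is at the kink where q_1/4 = q_2/5, i.e. q_2 = (5/4)·q_1.
Budget: p_1·q_1 + p_2·(5/4)·q_1 = I, so (4·p_1 + 5·p_2)·q_1 = 4·I.
Demand: q_1*(p_1,p_2,I) = 4·I/(4·p_1 + 5·p_2), q_2* = 5·I/(4·p_1 + 5·p_2).
Set q_1* = 14.6875 in the demand function and solve for p_1: p_1 = 4.8.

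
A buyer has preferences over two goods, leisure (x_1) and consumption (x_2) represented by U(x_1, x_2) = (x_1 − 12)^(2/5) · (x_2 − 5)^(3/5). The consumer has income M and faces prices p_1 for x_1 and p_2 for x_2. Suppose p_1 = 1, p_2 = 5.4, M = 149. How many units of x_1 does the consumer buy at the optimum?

x_1* = 56

This is Cobb-Douglas in (x_1−12, x_2−5): tangency gives 0.4·p_2·(x_2−5) = 0.6·p_1·(x_1−12).
Substituting into the budget: x_1* = 12 + 0.4·(M − 12·p_1 − 5·p_2)/p_1, and x_2* = 5 + 0.6·(…)/p_2.
Discretionary income = 149 − 12·1 − 5·5.4 = 110; x_1* = 12 + 0.4·110/1 = 56.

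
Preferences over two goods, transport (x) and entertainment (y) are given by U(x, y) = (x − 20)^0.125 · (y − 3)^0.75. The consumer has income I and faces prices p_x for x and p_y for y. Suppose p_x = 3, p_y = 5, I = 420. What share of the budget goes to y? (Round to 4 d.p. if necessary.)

share on y = 0.7398

MRS = (1/6)·(y−3)/(x−20). Tangency with p_x/p_y gives y−3 = 6·(p_x/p_y)·(x−20).
After buying the subsistence bundle (20, 3), a share 1/7 of the remaining income goes to x: x* = 20 + 1/7·(I − 20p_x − 3p_y)/p_x.
Discretionary income = 420 − 20·3 − 3·5 = 345; x* = 20 + 1/7·345/3 = 36.4286; y* = 3 + 6/7·345/5 = 62.1429.
Expenditure on y: 5·62.1429 = 310.7143; share = 0.7398.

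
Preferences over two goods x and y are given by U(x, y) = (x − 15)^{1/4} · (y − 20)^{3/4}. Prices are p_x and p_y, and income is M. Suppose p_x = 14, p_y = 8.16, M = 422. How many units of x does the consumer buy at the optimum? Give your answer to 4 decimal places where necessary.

This is Cobb-Douglas in (x−15, y−20): tangency gives 0.25·p_y·(y−20) = 0.75·p_x·(x−15).
Substituting into the budget: x* = 15 + 0.25·(M − 15·p_x − 20·p_y)/p_x, and y* = 20 + 0.75·(…)/p_y.
Discretionary income = 422 − 15·14 − 20·8.16 = 48.8; x* = 15 + 0.25·48.8/14 = 15.8714.

x* = 15.8714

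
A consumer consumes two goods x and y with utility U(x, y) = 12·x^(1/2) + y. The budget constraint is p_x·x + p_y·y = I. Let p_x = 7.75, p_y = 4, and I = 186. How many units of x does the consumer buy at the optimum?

x* = 9.59

Set MRS = p_x/p_y: 6·x^(−1/2) = p_x/p_y.
Thus x* = (6·p_y/p_x)² — independent of I — with the rest of income spent on y.
Plugging in: x* = (6·4/7.75)² = 9.59.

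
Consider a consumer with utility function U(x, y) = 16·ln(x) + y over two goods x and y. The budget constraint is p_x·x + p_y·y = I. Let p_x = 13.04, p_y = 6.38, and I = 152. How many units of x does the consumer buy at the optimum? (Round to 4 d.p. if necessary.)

x* = 7.8282

MU_x = 16/x, MU_y = 1. Tangency: 16/x = p_x/p_y.
So x*(p_x,p_y) = 16·p_y/p_x, independent of income; and y* = (I − 16·p_y)/p_y.
At the given prices: x* = 16·6.38/13.04 = 7.8282.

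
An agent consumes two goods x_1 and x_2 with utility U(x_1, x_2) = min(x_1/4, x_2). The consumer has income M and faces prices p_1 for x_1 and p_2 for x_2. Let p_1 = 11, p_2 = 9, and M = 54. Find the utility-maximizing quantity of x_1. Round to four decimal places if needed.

x_1* = 4.0755

Leontief preferences: the optimum is at the kink where x_1/4 = x_2/1, i.e. x_2 = (1/4)·x_1.
Budget: p_1·x_1 + p_2·(1/4)·x_1 = M, so (4·p_1 + p_2)·x_1 = 4·M.
Demand: x_1*(p_1,p_2,M) = 4·M/(4·p_1 + p_2), x_2* = M/(4·p_1 + p_2).
Here 4·11 + 9 = 53, giving x_1* = 4.0755.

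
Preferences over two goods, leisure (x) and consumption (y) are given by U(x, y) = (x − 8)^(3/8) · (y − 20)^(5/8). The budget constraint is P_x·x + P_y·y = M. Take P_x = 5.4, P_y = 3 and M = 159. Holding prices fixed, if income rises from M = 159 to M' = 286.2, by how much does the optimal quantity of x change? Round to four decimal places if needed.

This is Cobb-Douglas in (x−8, y−20): tangency gives 0.375·P_y·(y−20) = 0.625·P_x·(x−8).
After buying the subsistence bundle (8, 20), a share 0.375 of the remaining income goes to x: x* = 8 + 0.375·(M − 8P_x − 20P_y)/P_x.
Discretionary income = 159 − 8·5.4 − 20·3 = 55.8; x* = 8 + 0.375·55.8/5.4 = 11.875.
At M' = 286.2: x* = 20.7083. Change: 20.7083 − 11.875 = 8.8333.

Δx* = 8.8333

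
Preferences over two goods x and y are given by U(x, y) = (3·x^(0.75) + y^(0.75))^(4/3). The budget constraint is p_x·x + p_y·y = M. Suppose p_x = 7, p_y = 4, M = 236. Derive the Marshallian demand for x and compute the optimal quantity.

MU_x ∝ 3·x^(-0.25), MU_y ∝ y^(-0.25), so MRS = 3·(y/x)^(0.25) = p_x/p_y.
Hence y/x = ((1/3)·p_x/p_y)^(1/(0.25)), i.e. raised to the 4 power.
Substitute y = (y/x)·x into the budget: x* = M/(p_x + p_y·(y/x)).
Numerically y/x = 0.115789, so x* = 236/(7 + 4·0.115789) = 31.622.

x* = 31.622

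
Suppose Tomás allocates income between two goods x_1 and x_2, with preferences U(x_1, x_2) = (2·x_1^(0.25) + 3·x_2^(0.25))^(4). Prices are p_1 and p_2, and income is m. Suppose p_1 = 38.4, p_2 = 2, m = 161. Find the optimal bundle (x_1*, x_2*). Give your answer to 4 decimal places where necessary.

MU_x_1 ∝ 2·x_1^(-0.75), MU_x_2 ∝ 3·x_2^(-0.75), so MRS = (2/3)·(x_2/x_1)^(0.75) = p_1/p_2.
Hence x_2/x_1 = ((3/2)·p_1/p_2)^(1/(0.75)), i.e. raised to the 4/3 power.
With the ratio pinned down, the budget gives x_1* = m/(p_1 + p_2·(x_2/x_1)) and x_2* = (x_2/x_1)·x_1*.
Numerically x_2/x_1 = 88.278847, so x_1* = 161/(38.4 + 2·88.278847) = 0.749 and x_2* = 88.278847·0.749 = 66.1195.

x_1* = 0.749, x_2* = 66.1195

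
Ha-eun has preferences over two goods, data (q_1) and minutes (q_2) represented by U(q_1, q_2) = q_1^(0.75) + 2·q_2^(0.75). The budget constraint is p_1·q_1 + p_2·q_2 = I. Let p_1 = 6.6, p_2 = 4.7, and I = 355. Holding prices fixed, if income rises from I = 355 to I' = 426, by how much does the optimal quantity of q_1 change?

From the CES first-order condition, (1/2)·(q_2/q_1)^(0.25) = p_1/p_2.
Hence q_2/q_1 = (2·p_1/p_2)^(1/(0.25)), i.e. raised to the 4 power.
With the ratio pinned down, the budget gives q_1* = I/(p_1 + p_2·(q_2/q_1)) and q_2* = (q_2/q_1)·q_1*.
Numerically q_2/q_1 = 62.216316, so q_1* = 355/(6.6 + 4.7·62.216316) = 1.1872.
At I' = 426: q_1* = 1.4247. Change: 1.4247 − 1.1872 = 0.2374.

Δq_1* = 0.2374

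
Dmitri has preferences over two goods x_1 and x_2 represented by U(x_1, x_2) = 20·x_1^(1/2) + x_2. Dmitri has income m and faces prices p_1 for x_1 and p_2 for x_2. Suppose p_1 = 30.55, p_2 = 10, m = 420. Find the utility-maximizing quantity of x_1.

x_1* = 10.7146

Utility is quasi-linear in x_2; the FOC for x_1 is 10/√x_1 = p_1/p_2.
Thus x_1* = (10·p_2/p_1)² — independent of m — with the rest of income spent on x_2.
Plugging in: x_1* = (10·10/30.55)² = 10.7146.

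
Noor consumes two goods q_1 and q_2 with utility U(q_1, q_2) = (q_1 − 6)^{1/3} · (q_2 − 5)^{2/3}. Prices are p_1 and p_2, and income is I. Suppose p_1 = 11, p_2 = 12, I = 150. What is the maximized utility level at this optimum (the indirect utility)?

Let q_1' = q_1−6, q_2' = q_2−5. MRS = (1/2)·q_2'/q_1' = p_1/p_2.
After buying the subsistence bundle (6, 5), a share 1/3 of the remaining income goes to q_1: q_1* = 6 + 1/3·(I − 6p_1 − 5p_2)/p_1.
Discretionary income = 150 − 6·11 − 5·12 = 24; q_1* = 6 + 1/3·24/11 = 6.7273; q_2* = 5 + 2/3·24/12 = 6.3333.
Utility at the optimum: U(6.7273, 6.3333) = 1.0894.

V = 1.0894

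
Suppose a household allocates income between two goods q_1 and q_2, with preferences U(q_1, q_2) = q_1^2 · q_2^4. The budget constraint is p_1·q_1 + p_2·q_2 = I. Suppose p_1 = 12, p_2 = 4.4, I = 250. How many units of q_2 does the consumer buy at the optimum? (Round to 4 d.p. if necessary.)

q_2* = 37.8788

The MRS is (1/2)·q_2/q_1. Set MRS = p_1/p_2.
Rearranging, p_2·q_2 = 2·p_1·q_1. Substituting into the budget gives p_1·q_1·(1 + 2) = I.
Demand: q_1*(p_1,p_2,I) = 1/3·I/p_1 and q_2* = 2/3·I/p_2.
At p_1=12, p_2=4.4, I=250: q_2* = 2/3·250/4.4 = 37.8788.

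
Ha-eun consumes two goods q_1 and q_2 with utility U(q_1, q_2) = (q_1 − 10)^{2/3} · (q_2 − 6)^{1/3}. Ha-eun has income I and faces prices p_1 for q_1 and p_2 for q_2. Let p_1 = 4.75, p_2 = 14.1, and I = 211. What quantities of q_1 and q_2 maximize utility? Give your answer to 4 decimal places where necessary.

q_1* = 21.0737, q_2* = 7.8652

Substituting into the budget: q_1* = 10 + 2/3·(I − 10·p_1 − 6·p_2)/p_1, and q_2* = 6 + 1/3·(…)/p_2.
Discretionary income = 211 − 10·4.75 − 6·14.1 = 78.9; q_1* = 10 + 2/3·78.9/4.75 = 21.0737; q_2* = 6 + 1/3·78.9/14.1 = 7.8652.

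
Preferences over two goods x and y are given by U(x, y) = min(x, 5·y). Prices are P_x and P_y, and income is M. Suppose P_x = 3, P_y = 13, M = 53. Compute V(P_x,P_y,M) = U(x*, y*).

V = 9.4643

Demand: x*(P_x,P_y,M) = 5·M/(5·P_x + P_y), y* = M/(5·P_x + P_y).
Here 5·3 + 13 = 28, giving x* = 9.4643 and y* = 1.8929.
Utility at the optimum: U(9.4643, 1.8929) = 9.4643.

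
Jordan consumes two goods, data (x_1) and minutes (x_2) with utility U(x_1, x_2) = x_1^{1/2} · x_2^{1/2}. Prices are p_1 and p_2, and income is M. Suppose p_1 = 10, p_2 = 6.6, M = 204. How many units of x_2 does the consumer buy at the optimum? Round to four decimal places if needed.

Tangency: MRS = x_2/x_1 = p_1/p_2.
Rearranging, p_2·x_2 = p_1·x_1. Substituting into the budget gives p_1·x_1·(1 + 1) = M.
Demand: x_1*(p_1,p_2,M) = 0.5·M/p_1 and x_2* = 0.5·M/p_2.
At p_1=10, p_2=6.6, M=204: x_2* = 0.5·204/6.6 = 15.4545.

x_2* = 15.4545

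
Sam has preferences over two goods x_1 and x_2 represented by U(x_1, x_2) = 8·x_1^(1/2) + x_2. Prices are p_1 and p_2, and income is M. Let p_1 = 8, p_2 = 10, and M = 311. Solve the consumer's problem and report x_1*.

Set MRS = p_1/p_2: 4·x_1^(−1/2) = p_1/p_2.
Solve: √x_1 = 4·p_2/p_1, so x_1*(p_1,p_2) = (4·p_2/p_1)², and x_2* = (M − p_1·x_1*)/p_2.
Plugging in: x_1* = (4·10/8)² = 25.

x_1* = 25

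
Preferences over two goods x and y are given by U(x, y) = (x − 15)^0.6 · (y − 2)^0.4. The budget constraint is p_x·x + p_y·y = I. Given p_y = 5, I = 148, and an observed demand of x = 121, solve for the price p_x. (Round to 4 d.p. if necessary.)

Let x' = x−15, y' = y−2. MRS = (3/2)·y'/x' = p_x/p_y.
Substituting into the budget: x* = 15 + 0.6·(I − 15·p_x − 2·p_y)/p_x, and y* = 2 + 0.4·(…)/p_y.
Set x* = 121 in the demand function and solve for p_x: p_x = 0.72.

p_x = 0.72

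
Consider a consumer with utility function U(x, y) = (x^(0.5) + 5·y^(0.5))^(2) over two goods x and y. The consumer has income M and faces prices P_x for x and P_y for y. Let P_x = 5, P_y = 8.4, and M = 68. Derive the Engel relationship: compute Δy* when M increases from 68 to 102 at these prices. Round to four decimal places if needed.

Δy* = 3.7927

Substitute y = (y/x)·x into the budget: x* = M/(P_x + P_y·(y/x)).
Numerically y/x = 8.85771, so x* = 68/(5 + 8.4·8.85771) = 0.8564 and y* = 8.85771·0.8564 = 7.5855.
At M' = 102: y* = 11.3782. Change: 11.3782 − 7.5855 = 3.7927.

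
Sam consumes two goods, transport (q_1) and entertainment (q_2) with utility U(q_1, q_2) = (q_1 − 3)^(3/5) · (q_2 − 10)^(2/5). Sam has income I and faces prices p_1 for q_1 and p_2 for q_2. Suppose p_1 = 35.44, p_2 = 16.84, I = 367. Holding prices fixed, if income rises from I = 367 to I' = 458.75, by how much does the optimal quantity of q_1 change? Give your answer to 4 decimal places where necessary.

MRS = (3/2)·(q_2−10)/(q_1−3). Tangency with p_1/p_2 gives q_2−10 = (2/3)·(p_1/p_2)·(q_1−3).
After buying the subsistence bundle (3, 10), a share 0.6 of the remaining income goes to q_1: q_1* = 3 + 0.6·(I − 3p_1 − 10p_2)/p_1.
Discretionary income = 367 − 3·35.44 − 10·16.84 = 92.28; q_1* = 3 + 0.6·92.28/35.44 = 4.5623.
At I' = 458.75: q_1* = 6.1156. Change: 6.1156 − 4.5623 = 1.5533.

Δq_1* = 1.5533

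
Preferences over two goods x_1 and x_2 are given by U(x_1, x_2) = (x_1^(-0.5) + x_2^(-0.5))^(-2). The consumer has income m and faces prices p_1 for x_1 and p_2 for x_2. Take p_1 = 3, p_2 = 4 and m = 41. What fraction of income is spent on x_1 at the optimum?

Numerically x_2/x_1 = 0.825482, so x_1* = 41/(3 + 4·0.825482) = 6.5059 and x_2* = 0.825482·6.5059 = 5.3705.
Expenditure on x_1: 3·6.5059 = 19.5178; share = 0.476.

share on x_1 = 0.476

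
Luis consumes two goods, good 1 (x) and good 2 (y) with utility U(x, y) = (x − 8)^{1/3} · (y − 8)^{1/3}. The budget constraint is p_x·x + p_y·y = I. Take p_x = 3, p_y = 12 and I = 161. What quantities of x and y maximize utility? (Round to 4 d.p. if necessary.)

MRS = (y−8)/(x−8). Tangency with p_x/p_y gives y−8 = (p_x/p_y)·(x−8).
Substituting into the budget: x* = 8 + 0.5·(I − 8·p_x − 8·p_y)/p_x, and y* = 8 + 0.5·(…)/p_y.
Discretionary income = 161 − 8·3 − 8·12 = 41; x* = 8 + 0.5·41/3 = 14.8333; y* = 8 + 0.5·41/12 = 9.7083.

x* = 14.8333, y* = 9.7083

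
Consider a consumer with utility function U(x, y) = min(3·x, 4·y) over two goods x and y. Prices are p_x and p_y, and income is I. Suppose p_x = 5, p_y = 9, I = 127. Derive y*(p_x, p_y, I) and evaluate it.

y* = 8.1064

With perfect complements, no substitution: consume in ratio x:y = 4:3.
Budget: p_x·x + p_y·(3/4)·x = I, so (4·p_x + 3·p_y)·x = 4·I.
Demand: x*(p_x,p_y,I) = 4·I/(4·p_x + 3·p_y), y* = 3·I/(4·p_x + 3·p_y).
Here 4·5 + 3·9 = 47, giving y* = 8.1064.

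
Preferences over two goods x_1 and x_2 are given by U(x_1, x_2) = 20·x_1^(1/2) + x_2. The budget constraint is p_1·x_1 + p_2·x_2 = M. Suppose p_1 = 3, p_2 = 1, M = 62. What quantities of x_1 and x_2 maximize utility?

x_1* = 11.1111, x_2* = 28.6667

MU_x_1 = 10/√x_1, MU_x_2 = 1. Tangency: 10/√x_1 = p_1/p_2.
Solve: √x_1 = 10·p_2/p_1, so x_1*(p_1,p_2) = (10·p_2/p_1)², and x_2* = (M − p_1·x_1*)/p_2.
Plugging in: x_1* = (10·1/3)² = 11.1111, x_2* = 28.6667.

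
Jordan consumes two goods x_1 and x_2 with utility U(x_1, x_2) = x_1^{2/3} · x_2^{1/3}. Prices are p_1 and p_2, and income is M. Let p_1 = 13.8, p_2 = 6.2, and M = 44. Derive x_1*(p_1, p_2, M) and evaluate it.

x_1* = 2.1256

The MRS is 2·x_2/x_1. Set MRS = p_1/p_2.
So 2/3·p_2·x_2 = 1/3·p_1·x_1; combined with the budget, a share 2/3 of income goes to x_1.
Demand: x_1*(p_1,p_2,M) = 2/3·M/p_1 and x_2* = 1/3·M/p_2.
At p_1=13.8, p_2=6.2, M=44: x_1* = 2/3·44/13.8 = 2.1256.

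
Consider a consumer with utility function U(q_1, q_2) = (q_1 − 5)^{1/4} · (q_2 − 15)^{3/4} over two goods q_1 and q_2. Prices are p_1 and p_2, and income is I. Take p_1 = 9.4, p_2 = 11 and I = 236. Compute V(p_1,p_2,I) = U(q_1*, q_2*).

MRS = (1/3)·(q_2−15)/(q_1−5). Tangency with p_1/p_2 gives q_2−15 = 3·(p_1/p_2)·(q_1−5).
Substituting into the budget: q_1* = 5 + 0.25·(I − 5·p_1 − 15·p_2)/p_1, and q_2* = 15 + 0.75·(…)/p_2.
Discretionary income = 236 − 5·9.4 − 15·11 = 24; q_1* = 5 + 0.25·24/9.4 = 5.6383; q_2* = 15 + 0.75·24/11 = 16.6364.
Utility at the optimum: U(5.6383, 16.6364) = 1.2932.

V = 1.2932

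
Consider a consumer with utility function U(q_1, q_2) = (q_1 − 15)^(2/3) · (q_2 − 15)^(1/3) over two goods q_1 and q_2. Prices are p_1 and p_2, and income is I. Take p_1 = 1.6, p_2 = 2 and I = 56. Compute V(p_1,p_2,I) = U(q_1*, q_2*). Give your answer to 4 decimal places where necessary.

Discretionary income = 56 − 15·1.6 − 15·2 = 2; q_1* = 15 + 2/3·2/1.6 = 15.8333; q_2* = 15 + 1/3·2/2 = 15.3333.
Utility at the optimum: U(15.8333, 15.3333) = 0.614.

V = 0.614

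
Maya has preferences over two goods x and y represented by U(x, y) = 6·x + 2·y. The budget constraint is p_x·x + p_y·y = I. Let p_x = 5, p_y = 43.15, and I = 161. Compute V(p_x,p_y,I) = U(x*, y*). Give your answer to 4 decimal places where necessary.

Perfect substitutes: compare marginal utility per dollar. 6/p_x vs 2/p_y → 1.2 vs 0.0463.
x gives more utility per dollar, so spend all income on x: x* = I/p_x, y* = 0.
Numerically: x* = 32.2, y* = 0.
Utility at the optimum: U(32.2, 0) = 193.2.

V = 193.2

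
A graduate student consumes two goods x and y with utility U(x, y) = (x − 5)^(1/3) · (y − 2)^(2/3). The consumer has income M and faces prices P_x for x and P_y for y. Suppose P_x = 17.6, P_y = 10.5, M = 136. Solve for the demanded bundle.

Discretionary income = 136 − 5·17.6 − 2·10.5 = 27; x* = 5 + 1/3·27/17.6 = 5.5114; y* = 2 + 2/3·27/10.5 = 3.7143.

x* = 5.5114, y* = 3.7143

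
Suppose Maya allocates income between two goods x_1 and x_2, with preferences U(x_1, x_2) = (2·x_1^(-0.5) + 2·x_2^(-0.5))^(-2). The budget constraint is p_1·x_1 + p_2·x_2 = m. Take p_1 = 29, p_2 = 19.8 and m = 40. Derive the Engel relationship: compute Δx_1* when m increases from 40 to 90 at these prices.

Δx_1* = 0.9168

MRS = MU_x_1/MU_x_2 = (x_2/x_1)^(1.5). Set equal to p_1/p_2.
Solve for the ratio: x_2/x_1 = [p_1/p_2]^(2/3).
Substitute x_2 = (x_2/x_1)·x_1 into the budget: x_1* = m/(p_1 + p_2·(x_2/x_1)).
Numerically x_2/x_1 = 1.2897, so x_1* = 40/(29 + 19.8·1.2897) = 0.7335.
At m' = 90: x_1* = 1.6503. Change: 1.6503 − 0.7335 = 0.9168.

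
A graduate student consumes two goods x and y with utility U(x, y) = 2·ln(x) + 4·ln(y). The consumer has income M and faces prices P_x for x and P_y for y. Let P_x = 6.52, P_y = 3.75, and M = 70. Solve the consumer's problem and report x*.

The MRS is (1/2)·y/x. Set MRS = P_x/P_y.
Rearranging, P_y·y = 2·P_x·x. Substituting into the budget gives P_x·x·(1 + 2) = M.
Demand: x*(P_x,P_y,M) = 1/3·M/P_x and y* = 2/3·M/P_y.
At P_x=6.52, P_y=3.75, M=70: x* = 1/3·70/6.52 = 3.5787.

x* = 3.5787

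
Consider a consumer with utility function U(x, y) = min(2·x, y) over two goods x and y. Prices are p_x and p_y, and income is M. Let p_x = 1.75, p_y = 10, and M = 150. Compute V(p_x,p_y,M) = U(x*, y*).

With perfect complements, no substitution: consume in ratio x:y = 1:2.
Budget: p_x·x + p_y·2·x = M, so (p_x + 2·p_y)·x = M.
Demand: x*(p_x,p_y,M) = M/(p_x + 2·p_y), y* = 2·M/(p_x + 2·p_y).
Here 1.75 + 2·10 = 21.75, giving x* = 6.8966 and y* = 13.7931.
Utility at the optimum: U(6.8966, 13.7931) = 13.7931.

V = 13.7931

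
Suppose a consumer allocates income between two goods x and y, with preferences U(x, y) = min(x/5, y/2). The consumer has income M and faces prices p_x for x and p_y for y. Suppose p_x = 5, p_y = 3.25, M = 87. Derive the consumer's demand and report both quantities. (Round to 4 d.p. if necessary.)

Leontief preferences: the optimum is at the kink where x/5 = y/2, i.e. y = (2/5)·x.
Budget: p_x·x + p_y·(2/5)·x = M, so (5·p_x + 2·p_y)·x = 5·M.
Demand: x*(p_x,p_y,M) = 5·M/(5·p_x + 2·p_y), y* = 2·M/(5·p_x + 2·p_y).
Here 5·5 + 2·3.25 = 31.5, giving x* = 13.8095 and y* = 5.5238.

x* = 13.8095, y* = 5.5238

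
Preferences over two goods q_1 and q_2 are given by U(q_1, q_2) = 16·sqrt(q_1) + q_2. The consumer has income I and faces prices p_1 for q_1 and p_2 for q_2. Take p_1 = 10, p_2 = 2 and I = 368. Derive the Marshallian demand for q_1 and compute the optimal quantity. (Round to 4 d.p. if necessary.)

q_1* = 2.56

Solve: √q_1 = 8·p_2/p_1, so q_1*(p_1,p_2) = (8·p_2/p_1)², and q_2* = (I − p_1·q_1*)/p_2.
Plugging in: q_1* = (8·2/10)² = 2.56.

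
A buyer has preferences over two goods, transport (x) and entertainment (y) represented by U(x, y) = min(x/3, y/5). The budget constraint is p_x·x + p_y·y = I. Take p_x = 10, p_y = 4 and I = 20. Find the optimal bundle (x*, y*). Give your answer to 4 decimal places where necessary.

Leontief preferences: the optimum is at the kink where x/3 = y/5, i.e. y = (5/3)·x.
Budget: p_x·x + p_y·(5/3)·x = I, so (3·p_x + 5·p_y)·x = 3·I.
Demand: x*(p_x,p_y,I) = 3·I/(3·p_x + 5·p_y), y* = 5·I/(3·p_x + 5·p_y).
Here 3·10 + 5·4 = 50, giving x* = 1.2 and y* = 2.

x* = 1.2, y* = 2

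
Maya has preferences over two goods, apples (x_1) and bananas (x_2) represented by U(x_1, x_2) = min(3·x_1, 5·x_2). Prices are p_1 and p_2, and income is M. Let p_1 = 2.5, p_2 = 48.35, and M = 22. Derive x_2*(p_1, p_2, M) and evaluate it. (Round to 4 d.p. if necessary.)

x_2* = 0.4189

Leontief preferences: the optimum is at the kink where x_1/5 = x_2/3, i.e. x_2 = (3/5)·x_1.
Budget: p_1·x_1 + p_2·(3/5)·x_1 = M, so (5·p_1 + 3·p_2)·x_1 = 5·M.
Demand: x_1*(p_1,p_2,M) = 5·M/(5·p_1 + 3·p_2), x_2* = 3·M/(5·p_1 + 3·p_2).
Here 5·2.5 + 3·48.35 = 157.55, giving x_2* = 0.4189.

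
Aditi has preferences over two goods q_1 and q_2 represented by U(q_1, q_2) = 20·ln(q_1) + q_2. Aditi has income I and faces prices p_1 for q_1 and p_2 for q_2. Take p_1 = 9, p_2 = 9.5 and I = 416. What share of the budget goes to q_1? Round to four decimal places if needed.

share on q_1 = 0.4567

Set MRS = p_1/p_2: (20/q_1)/1 = p_1/p_2.
So q_1*(p_1,p_2) = 20·p_2/p_1, independent of income; and q_2* = (I − 20·p_2)/p_2.
At the given prices: q_1* = 20·9.5/9 = 21.1111, and q_2* = 23.7895.
Expenditure on q_1: 9·21.1111 = 190; share = 0.4567.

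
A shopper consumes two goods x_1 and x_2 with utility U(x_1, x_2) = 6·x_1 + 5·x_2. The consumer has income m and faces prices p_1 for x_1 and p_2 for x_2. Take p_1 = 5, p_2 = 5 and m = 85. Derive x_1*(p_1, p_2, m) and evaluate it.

x_1* = 17

Perfect substitutes: compare marginal utility per dollar. 6/p_1 vs 5/p_2 → 1.2 vs 1.
x_1 gives more utility per dollar, so spend all income on x_1: x_1* = m/p_1, x_2* = 0.
Numerically: x_1* = 17, x_2* = 0.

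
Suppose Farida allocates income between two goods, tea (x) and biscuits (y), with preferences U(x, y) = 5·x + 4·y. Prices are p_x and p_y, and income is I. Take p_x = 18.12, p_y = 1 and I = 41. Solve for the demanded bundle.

Perfect substitutes: compare marginal utility per dollar. 5/p_x vs 4/p_y → 0.2759 vs 4.
y gives more utility per dollar, so spend all income on y: y* = I/p_y, x* = 0.
Numerically: x* = 0, y* = 41.

x* = 0, y* = 41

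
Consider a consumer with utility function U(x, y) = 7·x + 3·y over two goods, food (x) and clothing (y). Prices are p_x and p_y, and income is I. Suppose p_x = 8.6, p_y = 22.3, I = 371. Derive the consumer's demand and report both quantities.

x* = 43.1395, y* = 0

Linear utility — the consumer picks whichever good has higher MU/price: 7/8.6 = 0.814 vs 3/22.3 = 0.1345.
x gives more utility per dollar, so spend all income on x: x* = I/p_x, y* = 0.
Numerically: x* = 43.1395, y* = 0.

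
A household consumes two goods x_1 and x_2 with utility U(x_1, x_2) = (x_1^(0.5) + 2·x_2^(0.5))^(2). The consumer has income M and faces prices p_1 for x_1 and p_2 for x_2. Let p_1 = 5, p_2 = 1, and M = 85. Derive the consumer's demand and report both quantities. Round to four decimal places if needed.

With the ratio pinned down, the budget gives x_1* = M/(p_1 + p_2·(x_2/x_1)) and x_2* = (x_2/x_1)·x_1*.
Numerically x_2/x_1 = 100, so x_1* = 85/(5 + 1·100) = 0.8095 and x_2* = 100·0.8095 = 80.9524.

x_1* = 0.8095, x_2* = 80.9524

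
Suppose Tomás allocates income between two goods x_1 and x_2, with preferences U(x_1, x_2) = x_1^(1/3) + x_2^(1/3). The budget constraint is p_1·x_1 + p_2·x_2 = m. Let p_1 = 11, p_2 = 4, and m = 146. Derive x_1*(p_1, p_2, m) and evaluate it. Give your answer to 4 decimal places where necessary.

x_1* = 4.9929

MRS = MU_x_1/MU_x_2 = (x_2/x_1)^(2/3). Set equal to p_1/p_2.
Hence x_2/x_1 = (p_1/p_2)^(1/(2/3)), i.e. raised to the 1.5 power.
Substitute x_2 = (x_2/x_1)·x_1 into the budget: x_1* = m/(p_1 + p_2·(x_2/x_1)).
Numerically x_2/x_1 = 4.560359, so x_1* = 146/(11 + 4·4.560359) = 4.9929.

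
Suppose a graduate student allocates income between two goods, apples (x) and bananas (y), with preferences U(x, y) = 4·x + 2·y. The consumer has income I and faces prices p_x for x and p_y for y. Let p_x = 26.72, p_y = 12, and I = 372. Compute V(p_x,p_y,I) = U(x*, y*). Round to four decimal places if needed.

Linear utility — the consumer picks whichever good has higher MU/price: 4/26.72 = 0.1497 vs 2/12 = 0.1667.
y gives more utility per dollar, so spend all income on y: y* = I/p_y, x* = 0.
Numerically: x* = 0, y* = 31.
Utility at the optimum: U(0, 31) = 62.

V = 62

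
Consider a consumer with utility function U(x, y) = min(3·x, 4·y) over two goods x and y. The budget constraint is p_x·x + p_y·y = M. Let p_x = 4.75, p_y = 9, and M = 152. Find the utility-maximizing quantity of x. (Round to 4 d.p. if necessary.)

Demand: x*(p_x,p_y,M) = 4·M/(4·p_x + 3·p_y), y* = 3·M/(4·p_x + 3·p_y).
Here 4·4.75 + 3·9 = 46, giving x* = 13.2174.

x* = 13.2174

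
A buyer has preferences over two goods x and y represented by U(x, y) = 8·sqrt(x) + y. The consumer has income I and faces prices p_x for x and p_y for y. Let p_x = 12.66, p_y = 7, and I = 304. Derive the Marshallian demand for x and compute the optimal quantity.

x* = 4.8916

MU_x = 4/√x, MU_y = 1. Tangency: 4/√x = p_x/p_y.
Solve: √x = 4·p_y/p_x, so x*(p_x,p_y) = (4·p_y/p_x)², and y* = (I − p_x·x*)/p_y.
Plugging in: x* = (4·7/12.66)² = 4.8916.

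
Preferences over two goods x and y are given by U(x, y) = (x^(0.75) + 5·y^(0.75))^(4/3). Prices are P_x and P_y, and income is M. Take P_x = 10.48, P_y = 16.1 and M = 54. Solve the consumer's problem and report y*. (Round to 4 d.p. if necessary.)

MU_x ∝ x^(-0.25), MU_y ∝ 5·y^(-0.25), so MRS = (1/5)·(y/x)^(0.25) = P_x/P_y.
Hence y/x = (5·P_x/P_y)^(1/(0.25)), i.e. raised to the 4 power.
Substitute y = (y/x)·x into the budget: x* = M/(P_x + P_y·(y/x)).
Numerically y/x = 112.207437, so x* = 54/(10.48 + 16.1·112.207437) = 0.0297 and y* = 112.207437·0.0297 = 3.3347.

y* = 3.3347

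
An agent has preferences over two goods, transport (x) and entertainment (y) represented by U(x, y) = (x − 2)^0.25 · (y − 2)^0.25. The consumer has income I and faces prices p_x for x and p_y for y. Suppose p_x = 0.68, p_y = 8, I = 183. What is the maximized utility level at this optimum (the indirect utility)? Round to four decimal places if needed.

V = 5.9589

Discretionary income = 183 − 2·0.68 − 2·8 = 165.64; x* = 2 + 0.5·165.64/0.68 = 123.7941; y* = 2 + 0.5·165.64/8 = 12.3525.
Utility at the optimum: U(123.7941, 12.3525) = 5.9589.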